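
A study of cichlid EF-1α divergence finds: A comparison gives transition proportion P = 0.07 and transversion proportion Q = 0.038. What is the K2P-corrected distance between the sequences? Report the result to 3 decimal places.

Under the Kimura two-parameter model, d = −½ ln(1 − 2P − Q) − ¼ ln(1 − 2Q).
1 − 2P − Q = 0.822, giving −½ ln(0.822) = 0.098007.
1 − 2Q = 0.924, giving −¼ ln(0.924) = 0.019761.
d = 0.098007 + 0.019761 = 0.117768.

0.118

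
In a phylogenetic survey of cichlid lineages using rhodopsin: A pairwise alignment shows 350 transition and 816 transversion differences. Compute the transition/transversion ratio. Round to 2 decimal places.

R = 350/816 = 0.428921… ≈ 0.43 (to 2 d.p.).

0.43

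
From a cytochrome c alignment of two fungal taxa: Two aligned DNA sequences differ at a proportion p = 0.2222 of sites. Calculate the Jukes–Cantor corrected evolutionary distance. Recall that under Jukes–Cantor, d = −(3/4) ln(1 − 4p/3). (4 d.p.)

d = −(3/4) ln(1 − 4p/3) = −0.75 ln(1 − 0.296267) = −0.75 ln(0.703733)
  = −0.75 × (-0.351356) = 0.263517 substitutions/site.

0.2635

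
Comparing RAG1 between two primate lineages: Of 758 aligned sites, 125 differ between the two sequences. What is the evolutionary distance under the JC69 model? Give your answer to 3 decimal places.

p = 125/758 ≈ 0.164908.
d = −(3/4) ln(1 − 4p/3) = −0.75 ln(1 − 0.219877) = −0.75 ln(0.780123)
  = −0.75 × (-0.248304) = 0.186228 substitutions/site.

0.186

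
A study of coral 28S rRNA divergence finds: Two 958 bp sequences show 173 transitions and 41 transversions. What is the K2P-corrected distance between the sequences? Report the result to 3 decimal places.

P = 173/958 ≈ 0.180585 and Q = 41/958 ≈ 0.042797.
Under the Kimura two-parameter model, d = −½ ln(1 − 2P − Q) − ¼ ln(1 − 2Q).
1 − 2P − Q = 0.596033, giving −½ ln(0.596033) = 0.258730.
1 − 2Q = 0.914406, giving −¼ ln(0.914406) = 0.022370.
d = 0.258730 + 0.022370 = 0.281100.

0.281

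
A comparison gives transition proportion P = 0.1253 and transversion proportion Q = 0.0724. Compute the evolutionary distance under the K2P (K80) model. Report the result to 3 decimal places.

Under the Kimura two-parameter model, d = −½ ln(1 − 2P − Q) − ¼ ln(1 − 2Q).
1 − 2P − Q = 0.677, giving −½ ln(0.677) = 0.195042.
1 − 2Q = 0.8552, giving −¼ ln(0.8552) = 0.039105.
d = 0.195042 + 0.039105 = 0.234147.

0.234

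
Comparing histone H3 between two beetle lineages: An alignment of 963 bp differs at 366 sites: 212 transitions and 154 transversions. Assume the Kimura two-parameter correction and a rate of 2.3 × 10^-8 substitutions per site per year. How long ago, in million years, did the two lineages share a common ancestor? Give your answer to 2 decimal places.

12.06

P = 212/963 ≈ 0.220145 and Q = 154/963 ≈ 0.159917.
Under the Kimura two-parameter model, d = −½ ln(1 − 2P − Q) − ¼ ln(1 − 2Q).
1 − 2P − Q = 0.399793, giving −½ ln(0.399793) = 0.458404.
1 − 2Q = 0.680166, giving −¼ ln(0.680166) = 0.096355.
d = 0.458404 + 0.096355 = 0.554759.
Under a molecular clock d = 2μt, so t = d/(2μ) = 0.554759 / (2 × 2.3 × 10^-8) = 12.06 million years.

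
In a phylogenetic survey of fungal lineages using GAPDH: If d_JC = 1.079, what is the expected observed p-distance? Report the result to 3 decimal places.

p = (3/4)(1 − e^(−4d/3)) = 0.75 × (1 − e^(-1.438667)) = 0.75 × (1 − 0.237244) = 0.572067.

0.572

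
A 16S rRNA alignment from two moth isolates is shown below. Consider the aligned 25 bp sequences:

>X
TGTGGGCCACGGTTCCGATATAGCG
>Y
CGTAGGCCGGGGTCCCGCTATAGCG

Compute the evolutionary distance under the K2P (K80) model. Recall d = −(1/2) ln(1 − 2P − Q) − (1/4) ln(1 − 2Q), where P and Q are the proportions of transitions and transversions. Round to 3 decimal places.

Of 25 sites, 4 differences are transitions and 2 are transversions, so P = 4/25 = 0.16 and Q = 2/25 = 0.08.
Under the Kimura two-parameter model, d = −½ ln(1 − 2P − Q) − ¼ ln(1 − 2Q).
1 − 2P − Q = 0.6, giving −½ ln(0.6) = 0.255413.
1 − 2Q = 0.84, giving −¼ ln(0.84) = 0.043588.
d = 0.255413 + 0.043588 = 0.299001.

0.299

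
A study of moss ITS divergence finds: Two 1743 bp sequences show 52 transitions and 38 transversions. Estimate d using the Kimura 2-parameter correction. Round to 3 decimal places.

P = 52/1743 ≈ 0.029834 and Q = 38/1743 ≈ 0.021801.
Under the Kimura two-parameter model, d = −½ ln(1 − 2P − Q) − ¼ ln(1 − 2Q).
1 − 2P − Q = 0.918531, giving −½ ln(0.918531) = 0.042490.
1 − 2Q = 0.956398, giving −¼ ln(0.956398) = 0.011145.
d = 0.042490 + 0.011145 = 0.053635.

0.054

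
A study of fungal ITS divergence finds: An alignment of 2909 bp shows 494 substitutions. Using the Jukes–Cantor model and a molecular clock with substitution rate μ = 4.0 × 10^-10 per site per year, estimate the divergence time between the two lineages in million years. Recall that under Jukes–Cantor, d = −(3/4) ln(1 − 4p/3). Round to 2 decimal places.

240.69

p = 494/2909 ≈ 0.169818.
d = −(3/4) ln(1 − 4p/3) = −0.75 ln(1 − 0.226424) = −0.75 ln(0.773576)
  = −0.75 × (-0.256731) = 0.192548 substitutions/site.
Under a molecular clock d = 2μt, so t = d/(2μ) = 0.192548 / (2 × 4.0 × 10^-10) = 240.69 million years.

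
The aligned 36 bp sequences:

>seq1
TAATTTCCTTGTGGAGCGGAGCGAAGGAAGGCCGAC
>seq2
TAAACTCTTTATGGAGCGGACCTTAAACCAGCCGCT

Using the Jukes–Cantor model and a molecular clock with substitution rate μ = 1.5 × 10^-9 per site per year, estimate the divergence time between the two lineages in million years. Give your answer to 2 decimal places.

182.72

The sequences differ at 14 of 36 sites, so p = 14/36 ≈ 0.388889.
d = −(3/4) ln(1 − 4p/3) = −0.75 ln(1 − 0.518519) = −0.75 ln(0.481481)
  = −0.75 × (-0.730889) = 0.548167 substitutions/site.
Under a molecular clock d = 2μt, so t = d/(2μ) = 0.548167 / (2 × 1.5 × 10^-9) = 182.72 million years.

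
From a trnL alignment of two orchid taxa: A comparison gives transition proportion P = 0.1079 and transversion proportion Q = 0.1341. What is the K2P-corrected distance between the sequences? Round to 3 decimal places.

0.293

Under the Kimura two-parameter model, d = −½ ln(1 − 2P − Q) − ¼ ln(1 − 2Q).
1 − 2P − Q = 0.6501, giving −½ ln(0.6501) = 0.215315.
1 − 2Q = 0.7318, giving −¼ ln(0.7318) = 0.078062.
d = 0.215315 + 0.078062 = 0.293377.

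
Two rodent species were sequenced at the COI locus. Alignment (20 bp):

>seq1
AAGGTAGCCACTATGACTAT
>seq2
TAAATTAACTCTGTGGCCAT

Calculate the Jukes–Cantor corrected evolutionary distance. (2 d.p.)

The sequences differ at 10 of 20 sites (1, 3, 4, 6, 7, 8, 10, 13, 16, 18), so p = 10/20 = 0.5.
d = −(3/4) ln(1 − 4p/3) = −0.75 ln(1 − 0.666667) = −0.75 ln(0.333333)
  = −0.75 × (-1.098613) = 0.823960 substitutions/site.

0.82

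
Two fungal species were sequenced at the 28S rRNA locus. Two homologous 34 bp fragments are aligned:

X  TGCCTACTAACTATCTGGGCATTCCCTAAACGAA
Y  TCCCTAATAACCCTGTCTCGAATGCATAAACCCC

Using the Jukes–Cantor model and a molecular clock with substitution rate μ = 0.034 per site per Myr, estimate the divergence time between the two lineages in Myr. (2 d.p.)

The sequences differ at 15 of 34 sites, so p = 15/34 ≈ 0.441176.
d = −(3/4) ln(1 − 4p/3) = −0.75 ln(1 − 0.588235) = −0.75 ln(0.411765)
  = −0.75 × (-0.887302) = 0.665477 substitutions/site.
Under a molecular clock d = 2μt, so t = d/(2μ) = 0.665477 / (2 × 0.034) = 9.79 Myr.

9.79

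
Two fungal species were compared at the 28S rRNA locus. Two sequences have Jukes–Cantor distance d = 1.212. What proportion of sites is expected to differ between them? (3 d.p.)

0.601

p = (3/4)(1 − e^(−4d/3)) = 0.75 × (1 − e^(-1.616)) = 0.75 × (1 − 0.198692) = 0.600981.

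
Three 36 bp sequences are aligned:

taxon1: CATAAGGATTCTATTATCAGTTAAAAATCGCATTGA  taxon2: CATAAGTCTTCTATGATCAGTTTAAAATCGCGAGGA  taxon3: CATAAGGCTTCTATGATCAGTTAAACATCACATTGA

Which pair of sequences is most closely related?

taxon1–taxon2: 7/36 differ, p = 0.194, d = 0.225.
taxon1–taxon3: 4/36 differ, p = 0.111, d = 0.120.
taxon2–taxon3: 7/36 differ, p = 0.194, d = 0.225.
The smallest distance is between taxon1 and taxon3.

taxon1 and taxon3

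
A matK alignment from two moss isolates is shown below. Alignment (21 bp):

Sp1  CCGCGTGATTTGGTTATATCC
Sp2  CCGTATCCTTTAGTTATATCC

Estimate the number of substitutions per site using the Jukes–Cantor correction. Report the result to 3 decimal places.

The sequences differ at 5 of 21 sites (4, 5, 7, 8, 12), so p = 5/21 ≈ 0.238095.
d = −(3/4) ln(1 − 4p/3) = −0.75 ln(1 − 0.31746) = −0.75 ln(0.68254)
  = −0.75 × (-0.381934) = 0.286451 substitutions/site.

0.286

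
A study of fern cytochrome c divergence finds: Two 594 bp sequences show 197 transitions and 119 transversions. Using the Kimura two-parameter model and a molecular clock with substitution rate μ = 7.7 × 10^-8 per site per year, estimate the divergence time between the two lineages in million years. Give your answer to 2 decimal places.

P = 197/594 ≈ 0.33165 and Q = 119/594 ≈ 0.200337.
Under the Kimura two-parameter model, d = −½ ln(1 − 2P − Q) − ¼ ln(1 − 2Q).
1 − 2P − Q = 0.136363, giving −½ ln(0.136363) = 0.996217.
1 − 2Q = 0.599326, giving −¼ ln(0.599326) = 0.127987.
d = 0.996217 + 0.127987 = 1.124204.
Under a molecular clock d = 2μt, so t = d/(2μ) = 1.124204 / (2 × 7.7 × 10^-8) = 7.30 million years.

7.30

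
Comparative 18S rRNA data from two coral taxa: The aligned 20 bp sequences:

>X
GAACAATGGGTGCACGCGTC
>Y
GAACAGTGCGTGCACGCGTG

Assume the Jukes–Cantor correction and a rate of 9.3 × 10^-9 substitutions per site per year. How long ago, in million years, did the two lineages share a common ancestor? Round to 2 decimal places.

9.00

The sequences differ at 3 of 20 sites (6, 9, 20), so p = 3/20 = 0.15.
d = −(3/4) ln(1 − 4p/3) = −0.75 ln(1 − 0.2) = −0.75 ln(0.8)
  = −0.75 × (-0.223144) = 0.167358 substitutions/site.
Under a molecular clock d = 2μt, so t = d/(2μ) = 0.167358 / (2 × 9.3 × 10^-9) = 9.00 million years.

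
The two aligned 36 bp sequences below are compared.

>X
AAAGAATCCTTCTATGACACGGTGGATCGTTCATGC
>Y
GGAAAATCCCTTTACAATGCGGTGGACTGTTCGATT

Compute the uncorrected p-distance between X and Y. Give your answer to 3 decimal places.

0.417

The sequences differ at 15 of 36 positions.
p = 15/36 = 0.416666… ≈ 0.417 (to 3 d.p.).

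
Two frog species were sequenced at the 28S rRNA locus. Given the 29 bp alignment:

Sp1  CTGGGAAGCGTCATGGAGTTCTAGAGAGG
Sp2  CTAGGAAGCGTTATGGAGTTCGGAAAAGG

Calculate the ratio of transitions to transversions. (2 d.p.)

5.00

Transitions are A↔G and C↔T; transversions are all other mismatches.
Transitions: 5. Transversions: 1.
R = 5/1 = 5.00.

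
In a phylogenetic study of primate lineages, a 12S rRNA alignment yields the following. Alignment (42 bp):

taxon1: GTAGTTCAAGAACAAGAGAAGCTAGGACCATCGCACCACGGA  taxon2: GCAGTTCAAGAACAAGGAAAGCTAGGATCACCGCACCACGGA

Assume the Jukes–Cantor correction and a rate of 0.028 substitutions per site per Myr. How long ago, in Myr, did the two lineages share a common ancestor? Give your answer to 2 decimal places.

2.31

The sequences differ at 5 of 42 sites (2, 17, 18, 28, 31), so p = 5/42 ≈ 0.119048.
d = −(3/4) ln(1 − 4p/3) = −0.75 ln(1 − 0.158731) = −0.75 ln(0.841269)
  = −0.75 × (-0.172844) = 0.129633 substitutions/site.
Under a molecular clock d = 2μt, so t = d/(2μ) = 0.129633 / (2 × 0.028) = 2.31 Myr.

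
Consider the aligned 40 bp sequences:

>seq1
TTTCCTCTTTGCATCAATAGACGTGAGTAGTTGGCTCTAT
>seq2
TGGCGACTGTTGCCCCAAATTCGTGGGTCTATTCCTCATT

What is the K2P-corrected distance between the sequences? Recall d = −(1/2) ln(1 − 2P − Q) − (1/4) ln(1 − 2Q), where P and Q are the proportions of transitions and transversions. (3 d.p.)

Of 40 sites, 2 differences are transitions and 19 are transversions, so P = 2/40 = 0.05 and Q = 19/40 = 0.475.
Under the Kimura two-parameter model, d = −½ ln(1 − 2P − Q) − ¼ ln(1 − 2Q).
1 − 2P − Q = 0.425, giving −½ ln(0.425) = 0.427833.
1 − 2Q = 0.05, giving −¼ ln(0.05) = 0.748933.
d = 0.427833 + 0.748933 = 1.176766.

1.177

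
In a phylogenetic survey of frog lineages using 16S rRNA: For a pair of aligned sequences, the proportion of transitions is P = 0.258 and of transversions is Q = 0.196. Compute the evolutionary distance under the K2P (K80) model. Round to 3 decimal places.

Under the Kimura two-parameter model, d = −½ ln(1 − 2P − Q) − ¼ ln(1 − 2Q).
1 − 2P − Q = 0.288, giving −½ ln(0.288) = 0.622397.
1 − 2Q = 0.608, giving −¼ ln(0.608) = 0.124395.
d = 0.622397 + 0.124395 = 0.746792.

0.747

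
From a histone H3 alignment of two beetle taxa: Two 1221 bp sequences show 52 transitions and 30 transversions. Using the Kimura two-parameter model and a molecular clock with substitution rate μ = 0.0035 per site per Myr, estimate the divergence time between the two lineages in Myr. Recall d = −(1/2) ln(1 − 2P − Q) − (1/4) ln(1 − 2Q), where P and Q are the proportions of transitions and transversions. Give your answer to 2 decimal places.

10.10

P = 52/1221 ≈ 0.042588 and Q = 30/1221 ≈ 0.02457.
Under the Kimura two-parameter model, d = −½ ln(1 − 2P − Q) − ¼ ln(1 − 2Q).
1 − 2P − Q = 0.890254, giving −½ ln(0.890254) = 0.058124.
1 − 2Q = 0.95086, giving −¼ ln(0.95086) = 0.012597.
d = 0.058124 + 0.012597 = 0.070721.
Under a molecular clock d = 2μt, so t = d/(2μ) = 0.070721 / (2 × 0.0035) = 10.10 Myr.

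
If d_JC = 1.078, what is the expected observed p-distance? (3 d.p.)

p = (3/4)(1 − e^(−4d/3)) = 0.75 × (1 − e^(-1.437333)) = 0.75 × (1 − 0.237560) = 0.571830.

0.572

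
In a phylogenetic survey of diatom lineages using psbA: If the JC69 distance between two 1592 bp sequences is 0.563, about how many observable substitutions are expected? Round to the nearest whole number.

Invert JC69: p = (3/4)(1 − e^(−4d/3)) = 0.75 × (1 − e^(-0.750667)) = 0.75 × (1 − 0.472052) = 0.395961.
Expected differing sites = pL ≈ 0.395961 × 1592 = 630.369912 ≈ 630.

630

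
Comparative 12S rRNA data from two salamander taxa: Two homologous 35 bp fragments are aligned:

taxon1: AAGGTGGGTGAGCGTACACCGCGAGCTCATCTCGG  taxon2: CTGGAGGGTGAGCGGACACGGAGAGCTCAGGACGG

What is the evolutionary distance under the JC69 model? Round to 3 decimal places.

The sequences differ at 9 of 35 sites (1, 2, 5, 15, 20, 22, 30, 31, 32), so p = 9/35 ≈ 0.257143.
d = −(3/4) ln(1 − 4p/3) = −0.75 ln(1 − 0.342857) = −0.75 ln(0.657143)
  = −0.75 × (-0.419854) = 0.314891 substitutions/site.

0.315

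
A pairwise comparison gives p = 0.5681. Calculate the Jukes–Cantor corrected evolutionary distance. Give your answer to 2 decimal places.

d = −(3/4) ln(1 − 4p/3) = −0.75 ln(1 − 0.757467) = −0.75 ln(0.242533)
  = −0.75 × (-1.416617) = 1.062463 substitutions/site.

1.06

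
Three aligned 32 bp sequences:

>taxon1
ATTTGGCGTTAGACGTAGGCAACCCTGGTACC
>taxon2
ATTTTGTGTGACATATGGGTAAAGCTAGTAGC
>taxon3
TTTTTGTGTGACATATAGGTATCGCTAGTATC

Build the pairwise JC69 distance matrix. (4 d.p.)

taxon1–taxon2: 12/32 sites differ → p = 0.375, d = −0.75 ln(1 − 0.5) = 0.519860 ≈ 0.5199.
taxon1–taxon3: 12/32 sites differ → p = 0.375, d = −0.75 ln(1 − 0.5) = 0.519860 ≈ 0.5199.
taxon2–taxon3: 5/32 sites differ → p = 0.15625, d = −0.75 ln(1 − 0.208333) = 0.175211 ≈ 0.1752.

d(taxon1,taxon2) = 0.5199, d(taxon1,taxon3) = 0.5199, d(taxon2,taxon3) = 0.1752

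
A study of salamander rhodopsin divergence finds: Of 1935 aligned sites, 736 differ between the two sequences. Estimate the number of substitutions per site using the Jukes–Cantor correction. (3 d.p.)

p = 736/1935 ≈ 0.380362.
d = −(3/4) ln(1 − 4p/3) = −0.75 ln(1 − 0.507149) = −0.75 ln(0.492851)
  = −0.75 × (-0.707548) = 0.530661 substitutions/site.

0.531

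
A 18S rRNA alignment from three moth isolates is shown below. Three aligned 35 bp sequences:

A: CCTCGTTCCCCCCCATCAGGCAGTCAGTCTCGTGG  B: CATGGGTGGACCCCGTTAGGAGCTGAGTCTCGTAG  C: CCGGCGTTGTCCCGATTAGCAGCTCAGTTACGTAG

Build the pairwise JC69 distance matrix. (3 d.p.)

d(A,B) = 0.513, d(A,C) = 0.705, d(B,C) = 0.407

A–B: 13/35 sites differ → p ≈ 0.371429, d = −0.75 ln(1 − 0.495239) = 0.512753 ≈ 0.513.
A–C: 16/35 sites differ → p ≈ 0.457143, d = −0.75 ln(1 − 0.609524) = 0.705292 ≈ 0.705.
B–C: 11/35 sites differ → p ≈ 0.314286, d = −0.75 ln(1 − 0.419048) = 0.407315 ≈ 0.407.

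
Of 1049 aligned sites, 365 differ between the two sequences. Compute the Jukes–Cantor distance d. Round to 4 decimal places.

0.4676

p = 365/1049 ≈ 0.34795.
d = −(3/4) ln(1 − 4p/3) = −0.75 ln(1 − 0.463933) = −0.75 ln(0.536067)
  = −0.75 × (-0.623496) = 0.467622 substitutions/site.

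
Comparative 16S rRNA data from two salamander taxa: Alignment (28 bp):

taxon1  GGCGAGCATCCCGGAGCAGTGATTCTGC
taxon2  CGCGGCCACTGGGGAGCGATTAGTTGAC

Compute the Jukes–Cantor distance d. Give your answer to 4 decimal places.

0.8240

The sequences differ at 14 of 28 sites, so p = 14/28 = 0.5.
d = −(3/4) ln(1 − 4p/3) = −0.75 ln(1 − 0.666667) = −0.75 ln(0.333333)
  = −0.75 × (-1.098613) = 0.823960 substitutions/site.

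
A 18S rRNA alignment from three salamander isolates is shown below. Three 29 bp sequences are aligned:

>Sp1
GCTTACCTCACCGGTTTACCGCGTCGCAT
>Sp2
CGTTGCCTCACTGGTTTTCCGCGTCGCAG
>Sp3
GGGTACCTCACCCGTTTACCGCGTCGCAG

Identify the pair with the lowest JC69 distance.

Sp1–Sp2: 6/29 differ, p = 0.207, d = 0.242.
Sp1–Sp3: 4/29 differ, p = 0.138, d = 0.152.
Sp2–Sp3: 6/29 differ, p = 0.207, d = 0.242.
The smallest distance is between Sp1 and Sp3.

Sp1 and Sp3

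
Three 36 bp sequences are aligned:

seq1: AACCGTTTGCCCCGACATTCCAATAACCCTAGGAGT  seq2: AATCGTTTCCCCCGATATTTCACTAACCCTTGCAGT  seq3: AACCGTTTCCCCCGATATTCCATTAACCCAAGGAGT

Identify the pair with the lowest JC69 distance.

seq1 and seq3

seq1–seq2: 7/36 differ, p = 0.194, d = 0.225.
seq1–seq3: 4/36 differ, p = 0.111, d = 0.120.
seq2–seq3: 6/36 differ, p = 0.167, d = 0.188.
The smallest distance is between seq1 and seq3.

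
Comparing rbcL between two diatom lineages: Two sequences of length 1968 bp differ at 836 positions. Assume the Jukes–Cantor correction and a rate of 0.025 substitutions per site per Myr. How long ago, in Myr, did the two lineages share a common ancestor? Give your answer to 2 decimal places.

p = 836/1968 ≈ 0.424797.
d = −(3/4) ln(1 − 4p/3) = −0.75 ln(1 − 0.566396) = −0.75 ln(0.433604)
  = −0.75 × (-0.835624) = 0.626718 substitutions/site.
Under a molecular clock d = 2μt, so t = d/(2μ) = 0.626718 / (2 × 0.025) = 12.53 Myr.

12.53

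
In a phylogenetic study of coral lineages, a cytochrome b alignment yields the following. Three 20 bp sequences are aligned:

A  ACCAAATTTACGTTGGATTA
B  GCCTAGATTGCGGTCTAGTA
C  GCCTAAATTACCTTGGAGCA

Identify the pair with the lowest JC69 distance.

A–B: 9/20 differ, p = 0.450, d = 0.687.
A–C: 6/20 differ, p = 0.300, d = 0.383.
B–C: 7/20 differ, p = 0.350, d = 0.471.
The smallest distance is between A and C.

A and C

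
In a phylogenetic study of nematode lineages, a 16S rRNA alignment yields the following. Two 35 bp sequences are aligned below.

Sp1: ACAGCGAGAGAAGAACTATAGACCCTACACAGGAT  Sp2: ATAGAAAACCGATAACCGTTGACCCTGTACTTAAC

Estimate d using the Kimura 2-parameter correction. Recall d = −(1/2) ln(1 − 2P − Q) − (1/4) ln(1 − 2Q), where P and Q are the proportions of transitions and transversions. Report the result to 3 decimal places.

Of 35 sites, 10 differences are transitions and 7 are transversions, so P = 10/35 ≈ 0.285714 and Q = 7/35 = 0.2.
Under the Kimura two-parameter model, d = −½ ln(1 − 2P − Q) − ¼ ln(1 − 2Q).
1 − 2P − Q = 0.228572, giving −½ ln(0.228572) = 0.737952.
1 − 2Q = 0.6, giving −¼ ln(0.6) = 0.127706.
d = 0.737952 + 0.127706 = 0.865658.

0.866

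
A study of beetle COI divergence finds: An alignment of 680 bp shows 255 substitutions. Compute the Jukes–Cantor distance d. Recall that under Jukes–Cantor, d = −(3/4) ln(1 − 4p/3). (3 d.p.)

p = 255/680 = 0.375.
d = −(3/4) ln(1 − 4p/3) = −0.75 ln(1 − 0.5) = −0.75 ln(0.5)
  = −0.75 × (-0.693147) = 0.519860 substitutions/site.

0.520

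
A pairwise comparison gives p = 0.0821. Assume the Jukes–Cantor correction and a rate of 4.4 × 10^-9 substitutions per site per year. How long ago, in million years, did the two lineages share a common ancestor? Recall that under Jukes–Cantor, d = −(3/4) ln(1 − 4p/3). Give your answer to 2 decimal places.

d = −(3/4) ln(1 − 4p/3) = −0.75 ln(1 − 0.109467) = −0.75 ln(0.890533)
  = −0.75 × (-0.115935) = 0.086951 substitutions/site.
Under a molecular clock d = 2μt, so t = d/(2μ) = 0.086951 / (2 × 4.4 × 10^-9) = 9.88 million years.

9.88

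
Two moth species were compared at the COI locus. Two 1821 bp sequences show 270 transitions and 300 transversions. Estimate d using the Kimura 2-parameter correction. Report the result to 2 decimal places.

P = 270/1821 ≈ 0.14827 and Q = 300/1821 ≈ 0.164745.
Under the Kimura two-parameter model, d = −½ ln(1 − 2P − Q) − ¼ ln(1 − 2Q).
1 − 2P − Q = 0.538715, giving −½ ln(0.538715) = 0.309284.
1 − 2Q = 0.67051, giving −¼ ln(0.67051) = 0.099929.
d = 0.309284 + 0.099929 = 0.409213.

0.41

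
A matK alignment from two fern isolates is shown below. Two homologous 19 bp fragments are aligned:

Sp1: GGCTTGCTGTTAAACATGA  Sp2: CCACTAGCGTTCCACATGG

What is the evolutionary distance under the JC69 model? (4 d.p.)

0.9074

The sequences differ at 10 of 19 sites (1, 2, 3, 4, 6, 7, 8, 12, 13, 19), so p = 10/19 ≈ 0.526316.
d = −(3/4) ln(1 − 4p/3) = −0.75 ln(1 − 0.701755) = −0.75 ln(0.298245)
  = −0.75 × (-1.209840) = 0.907380 substitutions/site.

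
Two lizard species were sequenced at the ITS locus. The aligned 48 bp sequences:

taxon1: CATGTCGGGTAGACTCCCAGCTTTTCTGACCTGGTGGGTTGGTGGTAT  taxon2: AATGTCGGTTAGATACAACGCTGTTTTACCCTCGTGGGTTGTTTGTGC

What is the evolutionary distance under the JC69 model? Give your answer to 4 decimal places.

The sequences differ at 16 of 48 sites, so p = 16/48 ≈ 0.333333.
d = −(3/4) ln(1 − 4p/3) = −0.75 ln(1 − 0.444444) = −0.75 ln(0.555556)
  = −0.75 × (-0.587786) = 0.440840 substitutions/site.

0.4408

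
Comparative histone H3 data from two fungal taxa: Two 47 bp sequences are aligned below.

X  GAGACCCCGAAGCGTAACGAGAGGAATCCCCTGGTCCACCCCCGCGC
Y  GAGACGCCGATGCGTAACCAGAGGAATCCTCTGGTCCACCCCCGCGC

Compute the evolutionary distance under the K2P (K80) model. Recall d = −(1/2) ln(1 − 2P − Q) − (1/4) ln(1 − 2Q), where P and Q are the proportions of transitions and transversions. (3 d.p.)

0.090

Of 47 sites, 1 differences are transitions and 3 are transversions, so P = 1/47 ≈ 0.021277 and Q = 3/47 ≈ 0.06383.
Under the Kimura two-parameter model, d = −½ ln(1 − 2P − Q) − ¼ ln(1 − 2Q).
1 − 2P − Q = 0.893616, giving −½ ln(0.893616) = 0.056240.
1 − 2Q = 0.87234, giving −¼ ln(0.87234) = 0.034144.
d = 0.056240 + 0.034144 = 0.090384.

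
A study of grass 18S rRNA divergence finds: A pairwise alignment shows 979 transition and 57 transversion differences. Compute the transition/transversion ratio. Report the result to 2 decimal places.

R = 979/57 = 17.175438… ≈ 17.18 (to 2 d.p.).

17.18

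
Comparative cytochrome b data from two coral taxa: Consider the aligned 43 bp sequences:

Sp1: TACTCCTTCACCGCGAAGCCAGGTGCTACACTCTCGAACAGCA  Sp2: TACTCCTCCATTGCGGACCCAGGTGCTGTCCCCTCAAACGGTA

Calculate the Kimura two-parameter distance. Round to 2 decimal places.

0.38

Of 43 sites, 10 differences are transitions and 2 are transversions, so P = 10/43 ≈ 0.232558 and Q = 2/43 ≈ 0.046512.
Under the Kimura two-parameter model, d = −½ ln(1 − 2P − Q) − ¼ ln(1 − 2Q).
1 − 2P − Q = 0.488372, giving −½ ln(0.488372) = 0.358339.
1 − 2Q = 0.906976, giving −¼ ln(0.906976) = 0.024410.
d = 0.358339 + 0.024410 = 0.382749.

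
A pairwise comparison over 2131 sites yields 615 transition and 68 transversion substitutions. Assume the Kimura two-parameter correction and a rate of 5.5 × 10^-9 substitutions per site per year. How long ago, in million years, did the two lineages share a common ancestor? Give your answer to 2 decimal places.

P = 615/2131 ≈ 0.288597 and Q = 68/2131 ≈ 0.03191.
Under the Kimura two-parameter model, d = −½ ln(1 − 2P − Q) − ¼ ln(1 − 2Q).
1 − 2P − Q = 0.390896, giving −½ ln(0.390896) = 0.469657.
1 − 2Q = 0.93618, giving −¼ ln(0.93618) = 0.016487.
d = 0.469657 + 0.016487 = 0.486144.
Under a molecular clock d = 2μt, so t = d/(2μ) = 0.486144 / (2 × 5.5 × 10^-9) = 44.19 million years.

44.19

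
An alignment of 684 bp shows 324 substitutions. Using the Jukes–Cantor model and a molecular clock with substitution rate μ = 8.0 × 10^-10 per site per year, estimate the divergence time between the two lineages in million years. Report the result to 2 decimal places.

p = 324/684 ≈ 0.473684.
d = −(3/4) ln(1 − 4p/3) = −0.75 ln(1 − 0.631579) = −0.75 ln(0.368421)
  = −0.75 × (-0.998529) = 0.748897 substitutions/site.
Under a molecular clock d = 2μt, so t = d/(2μ) = 0.748897 / (2 × 8.0 × 10^-10) = 468.06 million years.

468.06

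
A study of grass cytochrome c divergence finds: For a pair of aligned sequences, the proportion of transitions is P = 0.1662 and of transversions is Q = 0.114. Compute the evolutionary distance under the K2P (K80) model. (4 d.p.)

0.3603

Under the Kimura two-parameter model, d = −½ ln(1 − 2P − Q) − ¼ ln(1 − 2Q).
1 − 2P − Q = 0.5536, giving −½ ln(0.5536) = 0.295656.
1 − 2Q = 0.772, giving −¼ ln(0.772) = 0.064693.
d = 0.295656 + 0.064693 = 0.360349.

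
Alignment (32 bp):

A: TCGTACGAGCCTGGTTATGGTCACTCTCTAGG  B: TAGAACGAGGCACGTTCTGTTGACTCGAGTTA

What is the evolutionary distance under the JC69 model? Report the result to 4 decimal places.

The sequences differ at 14 of 32 sites, so p = 14/32 = 0.4375.
d = −(3/4) ln(1 − 4p/3) = −0.75 ln(1 − 0.583333) = −0.75 ln(0.416667)
  = −0.75 × (-0.875468) = 0.656601 substitutions/site.

0.6566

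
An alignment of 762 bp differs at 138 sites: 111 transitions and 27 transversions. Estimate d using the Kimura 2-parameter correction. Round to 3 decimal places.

0.216

P = 111/762 ≈ 0.145669 and Q = 27/762 ≈ 0.035433.
Under the Kimura two-parameter model, d = −½ ln(1 − 2P − Q) − ¼ ln(1 − 2Q).
1 − 2P − Q = 0.673229, giving −½ ln(0.673229) = 0.197835.
1 − 2Q = 0.929134, giving −¼ ln(0.929134) = 0.018376.
d = 0.197835 + 0.018376 = 0.216211.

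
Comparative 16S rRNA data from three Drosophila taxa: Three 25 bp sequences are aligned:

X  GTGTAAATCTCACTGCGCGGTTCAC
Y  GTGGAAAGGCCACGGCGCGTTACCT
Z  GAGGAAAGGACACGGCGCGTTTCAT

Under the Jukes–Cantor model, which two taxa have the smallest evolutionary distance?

X–Y: 9/25 differ, p = 0.360, d = 0.490.
X–Z: 8/25 differ, p = 0.320, d = 0.417.
Y–Z: 4/25 differ, p = 0.160, d = 0.180.
The smallest distance is between Y and Z.

Y and Z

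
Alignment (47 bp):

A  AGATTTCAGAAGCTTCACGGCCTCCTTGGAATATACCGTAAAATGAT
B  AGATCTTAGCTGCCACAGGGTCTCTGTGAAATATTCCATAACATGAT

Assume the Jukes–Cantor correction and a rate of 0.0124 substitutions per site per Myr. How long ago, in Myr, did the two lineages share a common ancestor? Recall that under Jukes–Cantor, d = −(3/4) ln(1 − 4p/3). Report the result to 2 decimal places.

The sequences differ at 14 of 47 sites, so p = 14/47 ≈ 0.297872.
d = −(3/4) ln(1 − 4p/3) = −0.75 ln(1 − 0.397163) = −0.75 ln(0.602837)
  = −0.75 × (-0.506108) = 0.379581 substitutions/site.
Under a molecular clock d = 2μt, so t = d/(2μ) = 0.379581 / (2 × 0.0124) = 15.31 Myr.

15.31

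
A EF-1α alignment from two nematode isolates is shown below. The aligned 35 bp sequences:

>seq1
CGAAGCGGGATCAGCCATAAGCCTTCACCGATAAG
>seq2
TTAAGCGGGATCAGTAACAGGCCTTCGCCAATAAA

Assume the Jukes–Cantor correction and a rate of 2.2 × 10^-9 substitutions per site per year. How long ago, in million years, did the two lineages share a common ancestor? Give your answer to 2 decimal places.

The sequences differ at 9 of 35 sites (1, 2, 15, 16, 18, 20, 27, 30, 35), so p = 9/35 ≈ 0.257143.
d = −(3/4) ln(1 − 4p/3) = −0.75 ln(1 − 0.342857) = −0.75 ln(0.657143)
  = −0.75 × (-0.419854) = 0.314891 substitutions/site.
Under a molecular clock d = 2μt, so t = d/(2μ) = 0.314891 / (2 × 2.2 × 10^-9) = 71.57 million years.

71.57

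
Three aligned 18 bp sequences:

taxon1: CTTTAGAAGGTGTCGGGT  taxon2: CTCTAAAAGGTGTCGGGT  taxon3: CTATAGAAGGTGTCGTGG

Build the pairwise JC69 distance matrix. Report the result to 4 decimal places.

d(taxon1,taxon2) = 0.1203, d(taxon1,taxon3) = 0.1885, d(taxon2,taxon3) = 0.2635

taxon1–taxon2: 2/18 sites differ → p ≈ 0.111111, d = −0.75 ln(1 − 0.148148) = 0.120257 ≈ 0.1203.
taxon1–taxon3: 3/18 sites differ → p ≈ 0.166667, d = −0.75 ln(1 − 0.222223) = 0.188487 ≈ 0.1885.
taxon2–taxon3: 4/18 sites differ → p ≈ 0.222222, d = −0.75 ln(1 − 0.296296) = 0.263548 ≈ 0.2635.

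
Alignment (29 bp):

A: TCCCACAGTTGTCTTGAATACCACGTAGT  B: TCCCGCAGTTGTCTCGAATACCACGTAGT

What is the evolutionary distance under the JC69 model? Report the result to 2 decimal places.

The sequences differ at 2 of 29 sites (5, 15), so p = 2/29 ≈ 0.068966.
d = −(3/4) ln(1 − 4p/3) = −0.75 ln(1 − 0.091955) = −0.75 ln(0.908045)
  = −0.75 × (-0.096461) = 0.072346 substitutions/site.

0.07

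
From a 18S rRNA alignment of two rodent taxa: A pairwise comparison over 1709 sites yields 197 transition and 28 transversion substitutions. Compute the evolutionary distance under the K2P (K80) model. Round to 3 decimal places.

0.150

P = 197/1709 ≈ 0.115272 and Q = 28/1709 ≈ 0.016384.
Under the Kimura two-parameter model, d = −½ ln(1 − 2P − Q) − ¼ ln(1 − 2Q).
1 − 2P − Q = 0.753072, giving −½ ln(0.753072) = 0.141797.
1 − 2Q = 0.967232, giving −¼ ln(0.967232) = 0.008329.
d = 0.141797 + 0.008329 = 0.150126.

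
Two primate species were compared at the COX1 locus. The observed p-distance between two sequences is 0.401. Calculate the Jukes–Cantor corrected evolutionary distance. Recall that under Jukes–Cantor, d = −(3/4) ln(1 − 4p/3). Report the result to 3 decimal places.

0.574

d = −(3/4) ln(1 − 4p/3) = −0.75 ln(1 − 0.534667) = −0.75 ln(0.465333)
  = −0.75 × (-0.765002) = 0.573752 substitutions/site.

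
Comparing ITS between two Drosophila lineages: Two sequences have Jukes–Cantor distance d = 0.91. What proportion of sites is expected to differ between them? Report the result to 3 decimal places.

p = (3/4)(1 − e^(−4d/3)) = 0.75 × (1 − e^(-1.213333)) = 0.75 × (1 − 0.297205) = 0.527096.

0.527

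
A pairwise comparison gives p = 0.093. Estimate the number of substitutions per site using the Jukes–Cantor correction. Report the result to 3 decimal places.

d = −(3/4) ln(1 − 4p/3) = −0.75 ln(1 − 0.124) = −0.75 ln(0.876)
  = −0.75 × (-0.132389) = 0.099292 substitutions/site.

0.099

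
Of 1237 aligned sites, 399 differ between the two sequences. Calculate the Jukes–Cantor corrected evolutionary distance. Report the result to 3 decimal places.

p = 399/1237 ≈ 0.322555.
d = −(3/4) ln(1 − 4p/3) = −0.75 ln(1 − 0.430073) = −0.75 ln(0.569927)
  = −0.75 × (-0.562247) = 0.421685 substitutions/site.

0.422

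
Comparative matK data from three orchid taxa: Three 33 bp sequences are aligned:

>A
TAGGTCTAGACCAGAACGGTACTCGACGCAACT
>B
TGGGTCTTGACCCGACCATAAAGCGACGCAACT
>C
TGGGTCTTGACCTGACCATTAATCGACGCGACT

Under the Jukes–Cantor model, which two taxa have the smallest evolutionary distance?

B and C

A–B: 9/33 differ, p = 0.273, d = 0.339.
A–C: 8/33 differ, p = 0.242, d = 0.293.
B–C: 4/33 differ, p = 0.121, d = 0.132.
The smallest distance is between B and C.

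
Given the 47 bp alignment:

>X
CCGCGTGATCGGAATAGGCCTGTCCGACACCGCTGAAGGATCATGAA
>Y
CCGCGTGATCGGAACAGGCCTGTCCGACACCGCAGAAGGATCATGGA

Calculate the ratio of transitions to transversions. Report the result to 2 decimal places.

2.00

Transitions are A↔G and C↔T; transversions are all other mismatches.
Transitions: 2. Transversions: 1.
R = 2/1 = 2.00.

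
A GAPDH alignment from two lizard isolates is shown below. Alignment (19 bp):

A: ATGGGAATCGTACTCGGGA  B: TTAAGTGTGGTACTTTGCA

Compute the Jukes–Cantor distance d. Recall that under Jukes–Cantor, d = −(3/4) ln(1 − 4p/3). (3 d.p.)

The sequences differ at 9 of 19 sites (1, 3, 4, 6, 7, 9, 15, 16, 18), so p = 9/19 ≈ 0.473684.
d = −(3/4) ln(1 − 4p/3) = −0.75 ln(1 − 0.631579) = −0.75 ln(0.368421)
  = −0.75 × (-0.998529) = 0.748897 substitutions/site.

0.749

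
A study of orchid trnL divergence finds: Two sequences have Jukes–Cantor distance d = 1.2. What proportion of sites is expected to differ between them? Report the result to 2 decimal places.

p = (3/4)(1 − e^(−4d/3)) = 0.75 × (1 − e^(-1.6)) = 0.75 × (1 − 0.201897) = 0.598577.

0.60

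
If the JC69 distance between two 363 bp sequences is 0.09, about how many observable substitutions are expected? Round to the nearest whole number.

31

Invert JC69: p = (3/4)(1 − e^(−4d/3)) = 0.75 × (1 − e^(-0.12)) = 0.75 × (1 − 0.886920) = 0.084810.
Expected differing sites = pL ≈ 0.084810 × 363 = 30.78603 ≈ 31.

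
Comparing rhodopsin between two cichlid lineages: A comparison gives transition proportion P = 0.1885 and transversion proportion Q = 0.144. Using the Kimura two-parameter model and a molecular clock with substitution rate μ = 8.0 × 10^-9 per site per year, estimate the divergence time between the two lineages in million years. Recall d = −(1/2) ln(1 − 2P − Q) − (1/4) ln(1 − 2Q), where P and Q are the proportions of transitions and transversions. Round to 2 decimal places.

28.31

Under the Kimura two-parameter model, d = −½ ln(1 − 2P − Q) − ¼ ln(1 − 2Q).
1 − 2P − Q = 0.479, giving −½ ln(0.479) = 0.368027.
1 − 2Q = 0.712, giving −¼ ln(0.712) = 0.084919.
d = 0.368027 + 0.084919 = 0.452946.
Under a molecular clock d = 2μt, so t = d/(2μ) = 0.452946 / (2 × 8.0 × 10^-9) = 28.31 million years.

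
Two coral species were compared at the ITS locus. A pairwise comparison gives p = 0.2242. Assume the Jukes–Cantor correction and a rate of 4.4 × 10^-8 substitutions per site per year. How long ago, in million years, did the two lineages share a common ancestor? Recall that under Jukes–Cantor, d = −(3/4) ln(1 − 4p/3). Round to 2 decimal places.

d = −(3/4) ln(1 − 4p/3) = −0.75 ln(1 − 0.298933) = −0.75 ln(0.701067)
  = −0.75 × (-0.355152) = 0.266364 substitutions/site.
Under a molecular clock d = 2μt, so t = d/(2μ) = 0.266364 / (2 × 4.4 × 10^-8) = 3.03 million years.

3.03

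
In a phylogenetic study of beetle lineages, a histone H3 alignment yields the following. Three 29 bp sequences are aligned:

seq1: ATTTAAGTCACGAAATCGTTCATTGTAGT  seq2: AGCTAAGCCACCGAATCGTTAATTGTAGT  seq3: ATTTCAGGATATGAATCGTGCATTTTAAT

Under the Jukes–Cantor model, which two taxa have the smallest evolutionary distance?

seq1–seq2: 6/29 differ, p = 0.207, d = 0.242.
seq1–seq3: 10/29 differ, p = 0.345, d = 0.462.
seq2–seq3: 12/29 differ, p = 0.414, d = 0.602.
The smallest distance is between seq1 and seq2.

seq1 and seq2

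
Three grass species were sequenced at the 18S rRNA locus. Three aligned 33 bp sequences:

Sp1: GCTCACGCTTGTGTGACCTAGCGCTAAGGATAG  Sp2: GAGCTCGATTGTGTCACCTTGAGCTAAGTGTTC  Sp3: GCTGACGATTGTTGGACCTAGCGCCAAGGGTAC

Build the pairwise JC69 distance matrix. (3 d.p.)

Sp1–Sp2: 11/33 sites differ → p ≈ 0.333333, d = −0.75 ln(1 − 0.444444) = 0.440839 ≈ 0.441.
Sp1–Sp3: 7/33 sites differ → p ≈ 0.212121, d = −0.75 ln(1 − 0.282828) = 0.249330 ≈ 0.249.
Sp2–Sp3: 12/33 sites differ → p ≈ 0.363636, d = −0.75 ln(1 − 0.484848) = 0.497470 ≈ 0.497.

d(Sp1,Sp2) = 0.441, d(Sp1,Sp3) = 0.249, d(Sp2,Sp3) = 0.497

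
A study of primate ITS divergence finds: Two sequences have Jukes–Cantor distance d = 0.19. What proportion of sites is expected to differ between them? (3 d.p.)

p = (3/4)(1 − e^(−4d/3)) = 0.75 × (1 − e^(-0.253333)) = 0.75 × (1 − 0.776209) = 0.167843.

0.168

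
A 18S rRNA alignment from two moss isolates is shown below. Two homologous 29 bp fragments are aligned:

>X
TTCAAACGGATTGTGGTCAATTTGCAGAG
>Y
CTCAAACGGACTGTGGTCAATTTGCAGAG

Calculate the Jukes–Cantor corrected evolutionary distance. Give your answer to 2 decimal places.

0.07

The sequences differ at 2 of 29 sites (1, 11), so p = 2/29 ≈ 0.068966.
d = −(3/4) ln(1 − 4p/3) = −0.75 ln(1 − 0.091955) = −0.75 ln(0.908045)
  = −0.75 × (-0.096461) = 0.072346 substitutions/site.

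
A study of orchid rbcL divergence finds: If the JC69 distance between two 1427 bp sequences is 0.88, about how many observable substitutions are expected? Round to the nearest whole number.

739

Invert JC69: p = (3/4)(1 − e^(−4d/3)) = 0.75 × (1 − e^(-1.173333)) = 0.75 × (1 − 0.309334) = 0.518000.
Expected differing sites = pL ≈ 0.518000 × 1427 = 739.186 ≈ 739.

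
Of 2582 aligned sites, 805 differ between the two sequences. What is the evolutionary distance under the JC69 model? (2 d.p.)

0.40

p = 805/2582 ≈ 0.311774.
d = −(3/4) ln(1 − 4p/3) = −0.75 ln(1 − 0.415699) = −0.75 ln(0.584301)
  = −0.75 × (-0.537339) = 0.403004 substitutions/site.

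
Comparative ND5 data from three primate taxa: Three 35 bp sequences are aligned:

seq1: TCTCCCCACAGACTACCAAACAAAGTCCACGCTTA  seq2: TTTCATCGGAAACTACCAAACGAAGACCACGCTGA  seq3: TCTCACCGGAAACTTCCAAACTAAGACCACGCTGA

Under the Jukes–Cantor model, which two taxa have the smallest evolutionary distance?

seq2 and seq3

seq1–seq2: 9/35 differ, p = 0.257, d = 0.315.
seq1–seq3: 8/35 differ, p = 0.229, d = 0.273.
seq2–seq3: 4/35 differ, p = 0.114, d = 0.124.
The smallest distance is between seq2 and seq3.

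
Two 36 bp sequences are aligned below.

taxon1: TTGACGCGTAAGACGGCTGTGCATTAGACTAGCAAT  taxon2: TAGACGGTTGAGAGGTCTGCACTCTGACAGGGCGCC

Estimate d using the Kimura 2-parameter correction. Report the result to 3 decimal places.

0.955

Of 36 sites, 9 differences are transitions and 10 are transversions, so P = 9/36 = 0.25 and Q = 10/36 ≈ 0.277778.
Under the Kimura two-parameter model, d = −½ ln(1 − 2P − Q) − ¼ ln(1 − 2Q).
1 − 2P − Q = 0.222222, giving −½ ln(0.222222) = 0.752039.
1 − 2Q = 0.444444, giving −¼ ln(0.444444) = 0.202733.
d = 0.752039 + 0.202733 = 0.954772.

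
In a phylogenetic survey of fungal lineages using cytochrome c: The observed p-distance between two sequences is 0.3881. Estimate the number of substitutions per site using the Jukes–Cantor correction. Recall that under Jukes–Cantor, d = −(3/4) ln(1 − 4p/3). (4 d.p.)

0.5465

d = −(3/4) ln(1 − 4p/3) = −0.75 ln(1 − 0.517467) = −0.75 ln(0.482533)
  = −0.75 × (-0.728706) = 0.546530 substitutions/site.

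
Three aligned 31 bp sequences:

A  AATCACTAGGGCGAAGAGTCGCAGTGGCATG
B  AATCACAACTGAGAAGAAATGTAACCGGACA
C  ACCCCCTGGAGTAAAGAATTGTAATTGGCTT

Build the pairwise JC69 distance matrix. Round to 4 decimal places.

A–B: 14/31 sites differ → p ≈ 0.451613, d = −0.75 ln(1 − 0.602151) = 0.691262 ≈ 0.6913.
A–C: 15/31 sites differ → p ≈ 0.483871, d = −0.75 ln(1 − 0.645161) = 0.777068 ≈ 0.7771.
B–C: 15/31 sites differ → p ≈ 0.483871, d = −0.75 ln(1 − 0.645161) = 0.777068 ≈ 0.7771.

d(A,B) = 0.6913, d(A,C) = 0.7771, d(B,C) = 0.7771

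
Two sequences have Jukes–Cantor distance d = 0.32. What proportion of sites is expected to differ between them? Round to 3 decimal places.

p = (3/4)(1 − e^(−4d/3)) = 0.75 × (1 − e^(-0.426667)) = 0.75 × (1 − 0.652681) = 0.260489.

0.260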